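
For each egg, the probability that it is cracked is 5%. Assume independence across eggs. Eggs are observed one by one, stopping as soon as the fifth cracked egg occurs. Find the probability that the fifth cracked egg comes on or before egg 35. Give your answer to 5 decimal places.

Finishing within 35 eggs ⇔ at least 5 successes in the first 35. With X ~ Binomial(35, 0.05), P(Y ≤ 35) = 1 − P(X ≤ 4).
  k=0: C(35,0)·0.05^0·0.95^35 = 0.1660834
  k=1: C(35,1)·0.05^1·0.95^34 = 0.3059431
  k=2: C(35,2)·0.05^2·0.95^33 = 0.2737385
  k=3: C(35,3)·0.05^3·0.95^32 = 0.1584802
  k=4: C(35,4)·0.05^4·0.95^31 = 0.0667285
1 − 0.9709737 = 0.0290263

0.02903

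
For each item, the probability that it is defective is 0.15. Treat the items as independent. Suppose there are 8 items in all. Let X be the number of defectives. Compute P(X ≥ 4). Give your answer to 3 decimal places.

0.021

X ~ Binomial(8, 0.15); P(X ≥ 4) = Σ C(8,k) p^k (1−p)^(8−k) over k:
  k=4: C(8,4)·0.15^4·0.85^4 = 0.01850
  k=5: C(8,5)·0.15^5·0.85^3 = 0.00261
  k=6: C(8,6)·0.15^6·0.85^2 = 0.00023
  k=7: C(8,7)·0.15^7·0.85^1 = 0.00001
  k=8: C(8,8)·0.15^8·0.85^0 = 0.00000
Total = 0.02135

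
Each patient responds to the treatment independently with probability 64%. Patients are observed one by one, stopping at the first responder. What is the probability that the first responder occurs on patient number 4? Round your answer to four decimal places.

Geometric (trials to first success), p = 0.64.
P(Y = 4) = (1−p)^3 · p = 0.046656 · 0.64 = 0.029860

0.0299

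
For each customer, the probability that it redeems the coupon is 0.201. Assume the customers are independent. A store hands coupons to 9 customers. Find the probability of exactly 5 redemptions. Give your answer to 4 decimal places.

0.0168

X ~ Binomial(n=9, p=0.201).
P(X=5) = C(9,5) · p^5 · (1−p)^4
= 126 · 0.00032808 · 0.40756 = 0.016848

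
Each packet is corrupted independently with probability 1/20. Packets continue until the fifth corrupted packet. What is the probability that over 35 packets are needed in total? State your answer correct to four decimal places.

0.9710

Needing more than 35 packets ⇔ fewer than 5 successes in the first 35. With X ~ Binomial(35, 0.05), P(Y > 35) = P(X ≤ 4).
  k=0: C(35,0)·0.05^0·0.95^35 = 0.166083
  k=1: C(35,1)·0.05^1·0.95^34 = 0.305943
  k=2: C(35,2)·0.05^2·0.95^33 = 0.273739
  k=3: C(35,3)·0.05^3·0.95^32 = 0.158480
  k=4: C(35,4)·0.05^4·0.95^31 = 0.066729
P(X ≤ 4) = 0.970974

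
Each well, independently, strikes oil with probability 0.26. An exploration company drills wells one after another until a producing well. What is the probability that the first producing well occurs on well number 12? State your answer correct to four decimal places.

0.0095

Geometric (trials to first success), p = 0.26.
P(Y = 12) = (1−p)^11 · p = 0.036438 · 0.26 = 0.009474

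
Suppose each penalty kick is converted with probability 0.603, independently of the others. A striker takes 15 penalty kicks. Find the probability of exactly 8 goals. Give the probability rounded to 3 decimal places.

0.175

X ~ Binomial(n=15, p=0.603).
P(X=8) = C(15,8) · p^8 · (1−p)^7
= 6435 · 0.01748 · 0.0015543 = 0.17483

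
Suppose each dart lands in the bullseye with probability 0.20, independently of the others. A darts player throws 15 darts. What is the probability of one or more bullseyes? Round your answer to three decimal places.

P(at least one) = 1 − P(none) = 1 − (1 − 0.20)^15
= 1 − 0.03518 = 0.96482

0.965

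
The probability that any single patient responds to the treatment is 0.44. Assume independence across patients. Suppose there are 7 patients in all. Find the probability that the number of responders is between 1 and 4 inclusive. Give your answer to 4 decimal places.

X ~ Binomial(7, 0.44); P(1 ≤ X ≤ 4) = Σ C(7,k) p^k (1−p)^(7−k) over k:
  k=1: C(7,1)·0.44^1·0.56^6 = 0.094990
  k=2: C(7,2)·0.44^2·0.56^5 = 0.223906
  k=3: C(7,3)·0.44^3·0.56^4 = 0.293210
  k=4: C(7,4)·0.44^4·0.56^3 = 0.230379
Total = 0.842484

0.8425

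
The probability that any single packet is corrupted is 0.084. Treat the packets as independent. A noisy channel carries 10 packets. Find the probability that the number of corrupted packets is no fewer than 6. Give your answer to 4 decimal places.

0.0001

X ~ Binomial(10, 0.084); P(X ≥ 6) = Σ C(10,k) p^k (1−p)^(10−k) over k:
  k=6: C(10,6)·0.084^6·0.916^4 = 0.000052
  k=7: C(10,7)·0.084^7·0.916^3 = 0.000003
  k=8: C(10,8)·0.084^8·0.916^2 = 0.000000
  k=9: C(10,9)·0.084^9·0.916^1 = 0.000000
  k=10: C(10,10)·0.084^10·0.916^0 = 0.000000
Total = 0.000055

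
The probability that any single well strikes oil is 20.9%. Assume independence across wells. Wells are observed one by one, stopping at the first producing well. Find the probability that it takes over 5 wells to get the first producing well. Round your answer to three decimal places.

Y = number of wells to the first success; geometric, p = 0.209.
P(Y > 5) = P(first 5 all fail) = (1−p)^5 = 0.30966

0.310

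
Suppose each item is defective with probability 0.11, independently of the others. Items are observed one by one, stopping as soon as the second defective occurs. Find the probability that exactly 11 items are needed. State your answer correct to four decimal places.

0.0424

Y = trial on which the second success occurs; negative binomial, r=2, p=0.11.
P(Y=11) = C(10,1) · p^2 · (1−p)^9
= 10 · 0.0121 · 0.35036 = 0.042393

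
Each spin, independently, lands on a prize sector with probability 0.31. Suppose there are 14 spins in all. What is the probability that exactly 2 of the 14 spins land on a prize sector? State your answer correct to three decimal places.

X ~ Binomial(n=14, p=0.31).
P(X=2) = C(14,2) · p^2 · (1−p)^12
= 91 · 0.0961 · 0.011646 = 0.10185

0.102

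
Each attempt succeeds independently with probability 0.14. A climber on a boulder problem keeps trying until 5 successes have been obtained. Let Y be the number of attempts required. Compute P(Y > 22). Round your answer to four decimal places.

Needing more than 22 attempts ⇔ fewer than 5 successes in the first 22. With X ~ Binomial(22, 0.14), P(Y > 22) = P(X ≤ 4).
  k=0: C(22,0)·0.14^0·0.86^22 = 0.036221
  k=1: C(22,1)·0.14^1·0.86^21 = 0.129723
  k=2: C(22,2)·0.14^2·0.86^20 = 0.221736
  k=3: C(22,3)·0.14^3·0.86^19 = 0.240644
  k=4: C(22,4)·0.14^4·0.86^18 = 0.186080
P(X ≤ 4) = 0.814405

0.8144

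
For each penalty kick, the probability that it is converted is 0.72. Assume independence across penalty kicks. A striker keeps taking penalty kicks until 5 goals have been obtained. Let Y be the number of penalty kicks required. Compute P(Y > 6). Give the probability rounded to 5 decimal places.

Needing more than 6 penalty kicks ⇔ fewer than 5 successes in the first 6. With X ~ Binomial(6, 0.72), P(Y > 6) = P(X ≤ 4).
  k=0: C(6,0)·0.72^0·0.28^6 = 0.0004819
  k=1: C(6,1)·0.72^1·0.28^5 = 0.0074349
  k=2: C(6,2)·0.72^2·0.28^4 = 0.0477957
  k=3: C(6,3)·0.72^3·0.28^3 = 0.1638708
  k=4: C(6,4)·0.72^4·0.28^2 = 0.3160365
P(X ≤ 4) = 0.5356198

0.53562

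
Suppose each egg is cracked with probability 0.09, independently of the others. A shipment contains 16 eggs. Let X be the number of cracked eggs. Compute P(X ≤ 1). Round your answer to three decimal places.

X ~ Binomial(16, 0.09); P(X ≤ 1) = Σ C(16,k) p^k (1−p)^(16−k) over k:
  k=0: C(16,0)·0.09^0·0.91^16 = 0.22114
  k=1: C(16,1)·0.09^1·0.91^15 = 0.34993
Total = 0.57107

0.571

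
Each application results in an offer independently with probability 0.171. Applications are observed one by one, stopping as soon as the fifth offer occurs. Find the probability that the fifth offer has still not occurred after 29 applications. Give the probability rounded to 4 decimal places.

0.4317

Needing more than 29 applications ⇔ fewer than 5 successes in the first 29. With X ~ Binomial(29, 0.171), P(Y > 29) = P(X ≤ 4).
  k=0: C(29,0)·0.171^0·0.829^29 = 0.004346
  k=1: C(29,1)·0.171^1·0.829^28 = 0.025997
  k=2: C(29,2)·0.171^2·0.829^27 = 0.075074
  k=3: C(29,3)·0.171^3·0.829^26 = 0.139372
  k=4: C(29,4)·0.171^4·0.829^25 = 0.186866
P(X ≤ 4) = 0.431654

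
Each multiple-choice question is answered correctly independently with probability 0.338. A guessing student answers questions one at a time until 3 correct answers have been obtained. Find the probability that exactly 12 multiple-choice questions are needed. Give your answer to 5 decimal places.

Y = trial on which the third success occurs; negative binomial, r=3, p=0.338.
P(Y=12) = C(11,2) · p^3 · (1−p)^9
= 55 · 0.038614 · 0.024419 = 0.0518603

0.05186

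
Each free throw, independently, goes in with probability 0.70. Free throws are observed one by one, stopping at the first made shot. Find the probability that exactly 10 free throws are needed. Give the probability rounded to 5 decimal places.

0.00001

Geometric (trials to first success), p = 0.70.
P(Y = 10) = (1−p)^9 · p = 1.9683e-05 · 0.70 = 0.0000138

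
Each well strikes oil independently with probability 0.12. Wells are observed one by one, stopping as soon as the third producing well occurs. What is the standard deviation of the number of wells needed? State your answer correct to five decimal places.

13.54006

Y = total wells until the third success; negative binomial with r=3, p=0.12.
SD(Y) = √[r(1−p)/p²] = √(183.3333333) = 13.5400640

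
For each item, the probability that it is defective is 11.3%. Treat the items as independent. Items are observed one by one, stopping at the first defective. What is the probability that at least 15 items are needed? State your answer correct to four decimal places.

0.1866

Y = number of items to the first success; geometric, p = 0.113.
P(Y > 14) = P(first 14 all fail) = (1−p)^14 = 0.186608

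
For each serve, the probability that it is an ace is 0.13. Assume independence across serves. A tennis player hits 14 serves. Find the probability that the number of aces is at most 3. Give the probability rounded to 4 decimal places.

X ~ Binomial(14, 0.13); P(X ≤ 3) = Σ C(14,k) p^k (1−p)^(14−k) over k:
  k=0: C(14,0)·0.13^0·0.87^14 = 0.142321
  k=1: C(14,1)·0.13^1·0.87^13 = 0.297729
  k=2: C(14,2)·0.13^2·0.87^12 = 0.289174
  k=3: C(14,3)·0.13^3·0.87^11 = 0.172840
Total = 0.902064

0.9021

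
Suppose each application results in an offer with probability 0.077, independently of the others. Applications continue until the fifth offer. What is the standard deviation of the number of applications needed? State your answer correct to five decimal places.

27.89942

Y = total applications until the fifth success; negative binomial with r=5, p=0.077.
SD(Y) = √[r(1−p)/p²] = √(778.3774667) = 27.8994170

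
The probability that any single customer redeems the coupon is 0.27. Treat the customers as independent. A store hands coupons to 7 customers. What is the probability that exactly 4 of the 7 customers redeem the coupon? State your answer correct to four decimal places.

X ~ Binomial(n=7, p=0.27).
P(X=4) = C(7,4) · p^4 · (1−p)^3
= 35 · 0.0053144 · 0.38902 = 0.072359

0.0724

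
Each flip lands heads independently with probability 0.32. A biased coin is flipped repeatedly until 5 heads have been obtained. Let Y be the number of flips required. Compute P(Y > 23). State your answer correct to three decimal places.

Needing more than 23 flips ⇔ fewer than 5 successes in the first 23. With X ~ Binomial(23, 0.32), P(Y > 23) = P(X ≤ 4).
  k=0: C(23,0)·0.32^0·0.68^23 = 0.00014
  k=1: C(23,1)·0.32^1·0.68^22 = 0.00152
  k=2: C(23,2)·0.32^2·0.68^21 = 0.00787
  k=3: C(23,3)·0.32^3·0.68^20 = 0.02593
  k=4: C(23,4)·0.32^4·0.68^19 = 0.06102
P(X ≤ 4) = 0.09648

0.096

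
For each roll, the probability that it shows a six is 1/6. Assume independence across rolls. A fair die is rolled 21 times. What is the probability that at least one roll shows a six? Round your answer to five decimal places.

P(at least one) = 1 − P(none) = 1 − (1 − 0.166667)^21
= 1 − 0.0217367 = 0.9782633

0.97826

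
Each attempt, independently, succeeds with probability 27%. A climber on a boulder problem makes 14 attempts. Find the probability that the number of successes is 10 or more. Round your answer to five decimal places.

0.00067

X ~ Binomial(14, 0.27); P(X ≥ 10) = Σ C(14,k) p^k (1−p)^(14−k) over k:
  k=10: C(14,10)·0.27^10·0.73^4 = 0.0005853
  k=11: C(14,11)·0.27^11·0.73^3 = 0.0000787
  k=12: C(14,12)·0.27^12·0.73^2 = 0.0000073
  k=13: C(14,13)·0.27^13·0.73^1 = 0.0000004
  k=14: C(14,14)·0.27^14·0.73^0 = 0.0000000
Total = 0.0006717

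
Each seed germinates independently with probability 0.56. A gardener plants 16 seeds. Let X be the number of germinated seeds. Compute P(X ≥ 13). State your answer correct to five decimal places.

0.03361

X ~ Binomial(16, 0.56); P(X ≥ 13) = Σ C(16,k) p^k (1−p)^(16−k) over k:
  k=13: C(16,13)·0.56^13·0.44^3 = 0.0254092
  k=14: C(16,14)·0.56^14·0.44^2 = 0.0069298
  k=15: C(16,15)·0.56^15·0.44^1 = 0.0011760
  k=16: C(16,16)·0.56^16·0.44^0 = 0.0000935
Total = 0.0336084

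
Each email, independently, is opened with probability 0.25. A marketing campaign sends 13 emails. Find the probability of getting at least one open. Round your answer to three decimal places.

P(at least one) = 1 − P(none) = 1 − (1 − 0.25)^13
= 1 − 0.02376 = 0.97624

0.976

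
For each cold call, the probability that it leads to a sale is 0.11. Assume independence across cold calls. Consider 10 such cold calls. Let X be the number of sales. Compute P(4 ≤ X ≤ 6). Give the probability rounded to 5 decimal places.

0.01778

X ~ Binomial(10, 0.11); P(4 ≤ X ≤ 6) = Σ C(10,k) p^k (1−p)^(10−k) over k:
  k=4: C(10,4)·0.11^4·0.89^6 = 0.0152802
  k=5: C(10,5)·0.11^5·0.89^5 = 0.0022663
  k=6: C(10,6)·0.11^6·0.89^4 = 0.0002334
Total = 0.0177799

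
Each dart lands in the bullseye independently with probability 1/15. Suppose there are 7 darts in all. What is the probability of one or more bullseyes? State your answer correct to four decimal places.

0.3830

P(at least one) = 1 − P(none) = 1 − (1 − 0.066667)^7
= 1 − 0.616961 = 0.383039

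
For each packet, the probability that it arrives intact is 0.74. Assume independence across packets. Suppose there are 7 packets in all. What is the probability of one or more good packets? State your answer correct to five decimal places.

0.99992

P(at least one) = 1 − P(none) = 1 − (1 − 0.74)^7
= 1 − 0.0000803 = 0.9999197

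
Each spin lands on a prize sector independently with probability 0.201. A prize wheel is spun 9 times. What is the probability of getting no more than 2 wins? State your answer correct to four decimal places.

0.7356

X ~ Binomial(9, 0.201); P(X ≤ 2) = Σ C(9,k) p^k (1−p)^(9−k) over k:
  k=0: C(9,0)·0.201^0·0.799^9 = 0.132715
  k=1: C(9,1)·0.201^1·0.799^8 = 0.300478
  k=2: C(9,2)·0.201^2·0.799^7 = 0.302358
Total = 0.735552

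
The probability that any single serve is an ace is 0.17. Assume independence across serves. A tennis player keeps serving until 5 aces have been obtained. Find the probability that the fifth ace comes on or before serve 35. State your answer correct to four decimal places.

0.7329

Finishing within 35 serves ⇔ at least 5 successes in the first 35. With X ~ Binomial(35, 0.17), P(Y ≤ 35) = 1 − P(X ≤ 4).
  k=0: C(35,0)·0.17^0·0.83^35 = 0.001471
  k=1: C(35,1)·0.17^1·0.83^34 = 0.010548
  k=2: C(35,2)·0.17^2·0.83^33 = 0.036728
  k=3: C(35,3)·0.17^3·0.83^32 = 0.082748
  k=4: C(35,4)·0.17^4·0.83^31 = 0.135586
1 − 0.267081 = 0.732919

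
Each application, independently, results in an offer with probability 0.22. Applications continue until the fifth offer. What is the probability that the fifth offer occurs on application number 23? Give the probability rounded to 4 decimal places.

Y = trial on which the fifth success occurs; negative binomial, r=5, p=0.22.
P(Y=23) = C(22,4) · p^5 · (1−p)^18
= 7315 · 0.00051536 · 0.011421 = 0.043056

0.0431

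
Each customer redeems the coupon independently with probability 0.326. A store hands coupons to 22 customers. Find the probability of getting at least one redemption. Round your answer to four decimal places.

0.9998

P(at least one) = 1 − P(none) = 1 − (1 − 0.326)^22
= 1 − 0.000170 = 0.999830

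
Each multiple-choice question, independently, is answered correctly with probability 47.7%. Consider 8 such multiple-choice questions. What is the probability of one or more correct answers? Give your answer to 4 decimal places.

0.9944

P(at least one) = 1 − P(none) = 1 − (1 − 0.477)^8
= 1 − 0.005598 = 0.994402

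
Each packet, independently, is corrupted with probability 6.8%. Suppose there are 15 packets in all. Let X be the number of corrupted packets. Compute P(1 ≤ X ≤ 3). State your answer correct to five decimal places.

X ~ Binomial(15, 0.068); P(1 ≤ X ≤ 3) = Σ C(15,k) p^k (1−p)^(15−k) over k:
  k=1: C(15,1)·0.068^1·0.932^14 = 0.3805598
  k=2: C(15,2)·0.068^2·0.932^13 = 0.1943632
  k=3: C(15,3)·0.068^3·0.932^12 = 0.0614510
Total = 0.6363740

0.63637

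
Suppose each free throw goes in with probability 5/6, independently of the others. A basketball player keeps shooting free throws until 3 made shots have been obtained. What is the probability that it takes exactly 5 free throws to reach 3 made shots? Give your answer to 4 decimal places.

0.0965

Y = trial on which the third success occurs; negative binomial, r=3, p=0.833333.
P(Y=5) = C(4,2) · p^3 · (1−p)^2
= 6 · 0.5787 · 0.027778 = 0.096451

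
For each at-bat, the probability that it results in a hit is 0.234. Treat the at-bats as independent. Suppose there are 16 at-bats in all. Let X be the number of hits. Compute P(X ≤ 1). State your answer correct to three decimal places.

0.083

X ~ Binomial(16, 0.234); P(X ≤ 1) = Σ C(16,k) p^k (1−p)^(16−k) over k:
  k=0: C(16,0)·0.234^0·0.766^16 = 0.01405
  k=1: C(16,1)·0.234^1·0.766^15 = 0.06867
Total = 0.08272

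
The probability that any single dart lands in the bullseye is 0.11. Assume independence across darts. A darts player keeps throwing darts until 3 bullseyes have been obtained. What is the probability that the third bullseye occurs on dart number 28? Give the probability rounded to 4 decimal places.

0.0254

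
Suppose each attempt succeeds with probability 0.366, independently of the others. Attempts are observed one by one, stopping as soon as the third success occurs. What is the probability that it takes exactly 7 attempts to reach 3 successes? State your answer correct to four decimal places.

0.1188

Y = trial on which the third success occurs; negative binomial, r=3, p=0.366.
P(Y=7) = C(6,2) · p^3 · (1−p)^4
= 15 · 0.049028 · 0.16157 = 0.118821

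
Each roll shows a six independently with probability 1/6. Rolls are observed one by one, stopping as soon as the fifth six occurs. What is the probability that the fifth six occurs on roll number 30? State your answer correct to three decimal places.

0.032

Y = trial on which the fifth success occurs; negative binomial, r=5, p=0.166667.
P(Y=30) = C(29,4) · p^5 · (1−p)^25
= 23751 · 0.0001286 · 0.010483 = 0.03202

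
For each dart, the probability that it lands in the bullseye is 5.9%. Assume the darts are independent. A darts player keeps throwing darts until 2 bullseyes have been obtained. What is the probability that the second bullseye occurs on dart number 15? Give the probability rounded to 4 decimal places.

Y = trial on which the second success occurs; negative binomial, r=2, p=0.059.
P(Y=15) = C(14,1) · p^2 · (1−p)^13
= 14 · 0.003481 · 0.45359 = 0.022105

0.0221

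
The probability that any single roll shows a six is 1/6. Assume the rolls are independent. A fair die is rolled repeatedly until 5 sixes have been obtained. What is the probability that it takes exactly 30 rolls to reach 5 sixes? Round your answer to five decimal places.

Y = trial on which the fifth success occurs; negative binomial, r=5, p=0.166667.
P(Y=30) = C(29,4) · p^5 · (1−p)^25
= 23751 · 0.0001286 · 0.010483 = 0.0320180

0.03202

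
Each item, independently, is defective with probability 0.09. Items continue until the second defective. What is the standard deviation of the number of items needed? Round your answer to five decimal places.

Y = total items until the second success; negative binomial with r=2, p=0.09.
SD(Y) = √[r(1−p)/p²] = √(224.6913580) = 14.9897084

14.98971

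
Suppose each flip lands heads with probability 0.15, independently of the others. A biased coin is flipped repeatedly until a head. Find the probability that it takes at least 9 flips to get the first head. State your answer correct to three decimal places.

0.272

Y = number of flips to the first success; geometric, p = 0.15.
P(Y > 8) = P(first 8 all fail) = (1−p)^8 = 0.27249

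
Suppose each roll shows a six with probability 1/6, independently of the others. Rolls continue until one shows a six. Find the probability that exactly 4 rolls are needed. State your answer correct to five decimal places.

0.09645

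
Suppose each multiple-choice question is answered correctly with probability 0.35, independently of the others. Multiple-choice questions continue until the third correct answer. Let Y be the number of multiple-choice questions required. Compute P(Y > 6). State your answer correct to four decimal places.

0.6471

Needing more than 6 multiple-choice questions ⇔ fewer than 3 successes in the first 6. With X ~ Binomial(6, 0.35), P(Y > 6) = P(X ≤ 2).
  k=0: C(6,0)·0.35^0·0.65^6 = 0.075419
  k=1: C(6,1)·0.35^1·0.65^5 = 0.243661
  k=2: C(6,2)·0.35^2·0.65^4 = 0.328005
P(X ≤ 2) = 0.647085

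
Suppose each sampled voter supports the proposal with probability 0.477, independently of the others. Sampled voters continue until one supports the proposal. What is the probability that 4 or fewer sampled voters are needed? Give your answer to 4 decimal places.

Y = number of sampled voters to the first success; geometric, p = 0.477.
P(Y ≤ 4) = 1 − (1−p)^4 = 1 − 0.074818 = 0.925182

0.9252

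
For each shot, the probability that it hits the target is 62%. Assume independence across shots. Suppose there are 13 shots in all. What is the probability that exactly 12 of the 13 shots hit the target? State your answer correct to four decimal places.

0.0159

X ~ Binomial(n=13, p=0.62).
P(X=12) = C(13,12) · p^12 · (1−p)^1
= 13 · 0.0032263 · 0.38 = 0.015938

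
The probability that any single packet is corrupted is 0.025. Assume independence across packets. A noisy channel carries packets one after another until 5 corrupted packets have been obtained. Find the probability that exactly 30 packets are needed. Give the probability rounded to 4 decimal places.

0.0001

Y = trial on which the fifth success occurs; negative binomial, r=5, p=0.025.
P(Y=30) = C(29,4) · p^5 · (1−p)^25
= 23751 · 9.7656e-09 · 0.53103 = 0.000123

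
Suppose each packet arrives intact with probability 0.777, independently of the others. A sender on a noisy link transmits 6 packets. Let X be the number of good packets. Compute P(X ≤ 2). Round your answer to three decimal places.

X ~ Binomial(6, 0.777); P(X ≤ 2) = Σ C(6,k) p^k (1−p)^(6−k) over k:
  k=0: C(6,0)·0.777^0·0.223^6 = 0.00012
  k=1: C(6,1)·0.777^1·0.223^5 = 0.00257
  k=2: C(6,2)·0.777^2·0.223^4 = 0.02240
Total = 0.02509

0.025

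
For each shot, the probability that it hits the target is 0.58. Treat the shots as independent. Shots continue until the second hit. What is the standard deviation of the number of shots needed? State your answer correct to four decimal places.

1.5802

Y = total shots until the second success; negative binomial with r=2, p=0.58.
SD(Y) = √[r(1−p)/p²] = √(2.497027) = 1.580199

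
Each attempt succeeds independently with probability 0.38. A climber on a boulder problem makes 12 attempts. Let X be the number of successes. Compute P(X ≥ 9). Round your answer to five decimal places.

0.01044

X ~ Binomial(12, 0.38); P(X ≥ 9) = Σ C(12,k) p^k (1−p)^(12−k) over k:
  k=9: C(12,9)·0.38^9·0.62^3 = 0.0086626
  k=10: C(12,10)·0.38^10·0.62^2 = 0.0015928
  k=11: C(12,11)·0.38^11·0.62^1 = 0.0001775
  k=12: C(12,12)·0.38^12·0.62^0 = 0.0000091
Total = 0.0104420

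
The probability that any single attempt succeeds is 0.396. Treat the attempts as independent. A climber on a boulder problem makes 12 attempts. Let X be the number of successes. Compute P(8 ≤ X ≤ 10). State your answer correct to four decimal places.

X ~ Binomial(12, 0.396); P(8 ≤ X ≤ 10) = Σ C(12,k) p^k (1−p)^(12−k) over k:
  k=8: C(12,8)·0.396^8·0.604^4 = 0.039840
  k=9: C(12,9)·0.396^9·0.604^3 = 0.011609
  k=10: C(12,10)·0.396^10·0.604^2 = 0.002283
Total = 0.053732

0.0537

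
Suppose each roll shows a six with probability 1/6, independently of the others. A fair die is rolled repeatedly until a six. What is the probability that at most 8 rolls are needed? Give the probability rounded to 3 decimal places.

0.767

Y = number of rolls to the first success; geometric, p = 0.166667.
P(Y ≤ 8) = 1 − (1−p)^8 = 1 − 0.23257 = 0.76743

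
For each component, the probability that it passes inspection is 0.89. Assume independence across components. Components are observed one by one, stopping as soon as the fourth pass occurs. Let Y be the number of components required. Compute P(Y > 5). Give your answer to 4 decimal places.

0.0965

Needing more than 5 components ⇔ fewer than 4 successes in the first 5. With X ~ Binomial(5, 0.89), P(Y > 5) = P(X ≤ 3).
  k=0: C(5,0)·0.89^0·0.11^5 = 0.000016
  k=1: C(5,1)·0.89^1·0.11^4 = 0.000652
  k=2: C(5,2)·0.89^2·0.11^3 = 0.010543
  k=3: C(5,3)·0.89^3·0.11^2 = 0.085301
P(X ≤ 3) = 0.096512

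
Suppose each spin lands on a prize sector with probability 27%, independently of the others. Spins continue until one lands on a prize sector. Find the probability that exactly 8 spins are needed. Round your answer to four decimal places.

0.0298

Geometric (trials to first success), p = 0.27.
P(Y = 8) = (1−p)^7 · p = 0.11047 · 0.27 = 0.029828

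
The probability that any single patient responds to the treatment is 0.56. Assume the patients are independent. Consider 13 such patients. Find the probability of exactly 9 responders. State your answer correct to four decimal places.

X ~ Binomial(n=13, p=0.56).
P(X=9) = C(13,9) · p^9 · (1−p)^4
= 715 · 0.0054162 · 0.037481 = 0.145147

0.1451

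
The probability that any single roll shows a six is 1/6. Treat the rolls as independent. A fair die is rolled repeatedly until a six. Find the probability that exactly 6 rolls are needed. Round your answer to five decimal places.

0.06698

Geometric (trials to first success), p = 0.166667.
P(Y = 6) = (1−p)^5 · p = 0.40188 · 0.166667 = 0.0669796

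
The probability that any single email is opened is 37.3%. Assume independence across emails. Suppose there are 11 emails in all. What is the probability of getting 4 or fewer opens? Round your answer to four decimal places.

0.6069

X ~ Binomial(11, 0.373); P(X ≤ 4) = Σ C(11,k) p^k (1−p)^(11−k) over k:
  k=0: C(11,0)·0.373^0·0.627^11 = 0.005888
  k=1: C(11,1)·0.373^1·0.627^10 = 0.038528
  k=2: C(11,2)·0.373^2·0.627^9 = 0.114601
  k=3: C(11,3)·0.373^3·0.627^8 = 0.204527
  k=4: C(11,4)·0.373^4·0.627^7 = 0.243345
Total = 0.606889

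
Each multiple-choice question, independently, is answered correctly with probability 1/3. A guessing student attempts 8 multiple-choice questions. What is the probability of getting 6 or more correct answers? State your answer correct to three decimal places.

0.020

X ~ Binomial(8, 0.333333); P(X ≥ 6) = Σ C(8,k) p^k (1−p)^(8−k) over k:
  k=6: C(8,6)·0.333333^6·0.666667^2 = 0.01707
  k=7: C(8,7)·0.333333^7·0.666667^1 = 0.00244
  k=8: C(8,8)·0.333333^8·0.666667^0 = 0.00015
Total = 0.01966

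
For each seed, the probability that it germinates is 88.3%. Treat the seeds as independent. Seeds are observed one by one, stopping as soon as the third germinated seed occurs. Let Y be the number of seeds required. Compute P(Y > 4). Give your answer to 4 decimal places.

Needing more than 4 seeds ⇔ fewer than 3 successes in the first 4. With X ~ Binomial(4, 0.883), P(Y > 4) = P(X ≤ 2).
  k=0: C(4,0)·0.883^0·0.117^4 = 0.000187
  k=1: C(4,1)·0.883^1·0.117^3 = 0.005657
  k=2: C(4,2)·0.883^2·0.117^2 = 0.064039
P(X ≤ 2) = 0.069883

0.0699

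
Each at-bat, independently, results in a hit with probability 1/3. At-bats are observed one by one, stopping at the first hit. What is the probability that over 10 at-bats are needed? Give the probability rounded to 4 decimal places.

0.0173

Y = number of at-bats to the first success; geometric, p = 0.333333.
P(Y > 10) = P(first 10 all fail) = (1−p)^10 = 0.017342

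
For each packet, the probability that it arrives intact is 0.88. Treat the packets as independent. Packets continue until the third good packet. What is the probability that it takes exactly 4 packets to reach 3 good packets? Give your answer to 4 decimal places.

Y = trial on which the third success occurs; negative binomial, r=3, p=0.88.
P(Y=4) = C(3,2) · p^3 · (1−p)^1
= 3 · 0.68147 · 0.12 = 0.245330

0.2453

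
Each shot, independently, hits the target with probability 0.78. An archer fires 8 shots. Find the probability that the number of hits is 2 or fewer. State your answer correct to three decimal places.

0.002

X ~ Binomial(8, 0.78); P(X ≤ 2) = Σ C(8,k) p^k (1−p)^(8−k) over k:
  k=0: C(8,0)·0.78^0·0.22^8 = 0.00001
  k=1: C(8,1)·0.78^1·0.22^7 = 0.00016
  k=2: C(8,2)·0.78^2·0.22^6 = 0.00193
Total = 0.00209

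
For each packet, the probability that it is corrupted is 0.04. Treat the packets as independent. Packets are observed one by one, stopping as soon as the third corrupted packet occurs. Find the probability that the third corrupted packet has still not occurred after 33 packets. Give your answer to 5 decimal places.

0.85579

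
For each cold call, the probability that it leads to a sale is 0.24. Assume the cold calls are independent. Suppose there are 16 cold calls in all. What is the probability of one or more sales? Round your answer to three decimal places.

0.988

P(at least one) = 1 − P(none) = 1 − (1 − 0.24)^16
= 1 − 0.01239 = 0.98761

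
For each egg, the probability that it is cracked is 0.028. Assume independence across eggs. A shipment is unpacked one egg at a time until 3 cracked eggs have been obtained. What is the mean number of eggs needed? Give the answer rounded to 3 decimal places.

107.143

Y = total eggs until the third success; negative binomial with r=3, p=0.028.
E[Y] = r / p = 3 / 0.028 = 107.14286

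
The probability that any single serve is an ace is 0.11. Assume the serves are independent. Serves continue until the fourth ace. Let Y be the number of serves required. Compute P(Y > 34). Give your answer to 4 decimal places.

0.4769

Needing more than 34 serves ⇔ fewer than 4 successes in the first 34. With X ~ Binomial(34, 0.11), P(Y > 34) = P(X ≤ 3).
  k=0: C(34,0)·0.11^0·0.89^34 = 0.019022
  k=1: C(34,1)·0.11^1·0.89^33 = 0.079936
  k=2: C(34,2)·0.11^2·0.89^32 = 0.163015
  k=3: C(34,3)·0.11^3·0.89^31 = 0.214912
P(X ≤ 3) = 0.476885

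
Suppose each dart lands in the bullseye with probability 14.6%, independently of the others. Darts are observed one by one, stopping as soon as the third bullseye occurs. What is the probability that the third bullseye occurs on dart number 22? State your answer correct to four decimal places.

Y = trial on which the third success occurs; negative binomial, r=3, p=0.146.
P(Y=22) = C(21,2) · p^3 · (1−p)^19
= 210 · 0.0031121 · 0.049854 = 0.032582

0.0326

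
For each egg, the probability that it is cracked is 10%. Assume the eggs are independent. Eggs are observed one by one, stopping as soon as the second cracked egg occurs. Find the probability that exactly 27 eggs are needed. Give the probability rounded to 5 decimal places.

0.01867

Y = trial on which the second success occurs; negative binomial, r=2, p=0.10.
P(Y=27) = C(26,1) · p^2 · (1−p)^25
= 26 · 0.01 · 0.07179 = 0.0186653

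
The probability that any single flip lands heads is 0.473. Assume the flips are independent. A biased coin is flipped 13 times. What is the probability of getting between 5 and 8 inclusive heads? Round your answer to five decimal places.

X ~ Binomial(13, 0.473); P(5 ≤ X ≤ 8) = Σ C(13,k) p^k (1−p)^(13−k) over k:
  k=5: C(13,5)·0.473^5·0.527^8 = 0.1812880
  k=6: C(13,6)·0.473^6·0.527^7 = 0.2169494
  k=7: C(13,7)·0.473^7·0.527^6 = 0.1947193
  k=8: C(13,8)·0.473^8·0.527^5 = 0.1310753
Total = 0.7240320

0.72403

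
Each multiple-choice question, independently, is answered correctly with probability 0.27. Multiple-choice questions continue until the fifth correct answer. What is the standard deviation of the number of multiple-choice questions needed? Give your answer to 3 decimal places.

Y = total multiple-choice questions until the fifth success; negative binomial with r=5, p=0.27.
SD(Y) = √[r(1−p)/p²] = √(50.06859) = 7.07592

7.076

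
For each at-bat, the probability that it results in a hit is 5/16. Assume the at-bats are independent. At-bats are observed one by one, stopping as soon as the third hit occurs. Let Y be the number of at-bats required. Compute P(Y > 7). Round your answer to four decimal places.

0.6186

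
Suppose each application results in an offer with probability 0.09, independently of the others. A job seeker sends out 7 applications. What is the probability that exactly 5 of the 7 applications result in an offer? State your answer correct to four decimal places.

0.0001

X ~ Binomial(n=7, p=0.09).
P(X=5) = C(7,5) · p^5 · (1−p)^2
= 21 · 5.9049e-06 · 0.8281 = 0.000103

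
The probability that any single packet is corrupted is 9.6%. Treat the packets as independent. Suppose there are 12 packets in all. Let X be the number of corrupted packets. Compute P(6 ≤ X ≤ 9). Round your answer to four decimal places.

0.0004

X ~ Binomial(12, 0.096); P(6 ≤ X ≤ 9) = Σ C(12,k) p^k (1−p)^(12−k) over k:
  k=6: C(12,6)·0.096^6·0.904^6 = 0.000395
  k=7: C(12,7)·0.096^7·0.904^5 = 0.000036
  k=8: C(12,8)·0.096^8·0.904^4 = 0.000002
  k=9: C(12,9)·0.096^9·0.904^3 = 0.000000
Total = 0.000433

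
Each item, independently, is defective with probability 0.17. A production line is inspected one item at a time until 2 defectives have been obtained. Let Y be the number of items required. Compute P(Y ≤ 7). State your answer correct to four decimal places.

Finishing within 7 items ⇔ at least 2 successes in the first 7. With X ~ Binomial(7, 0.17), P(Y ≤ 7) = 1 − P(X ≤ 1).
  k=0: C(7,0)·0.17^0·0.83^7 = 0.271361
  k=1: C(7,1)·0.17^1·0.83^6 = 0.389059
1 − 0.660420 = 0.339580

0.3396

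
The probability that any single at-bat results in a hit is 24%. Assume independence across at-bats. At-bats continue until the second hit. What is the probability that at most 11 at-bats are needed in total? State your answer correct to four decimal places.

0.7814

Finishing within 11 at-bats ⇔ at least 2 successes in the first 11. With X ~ Binomial(11, 0.24), P(Y ≤ 11) = 1 − P(X ≤ 1).
  k=0: C(11,0)·0.24^0·0.76^11 = 0.048860
  k=1: C(11,1)·0.24^1·0.76^10 = 0.169723
1 − 0.218582 = 0.781418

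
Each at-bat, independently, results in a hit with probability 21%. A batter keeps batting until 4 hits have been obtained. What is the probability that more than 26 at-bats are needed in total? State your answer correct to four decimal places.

0.1737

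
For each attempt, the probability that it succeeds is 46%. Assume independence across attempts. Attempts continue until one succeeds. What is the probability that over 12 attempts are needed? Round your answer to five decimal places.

0.00061

Y = number of attempts to the first success; geometric, p = 0.46.
P(Y > 12) = P(first 12 all fail) = (1−p)^12 = 0.0006148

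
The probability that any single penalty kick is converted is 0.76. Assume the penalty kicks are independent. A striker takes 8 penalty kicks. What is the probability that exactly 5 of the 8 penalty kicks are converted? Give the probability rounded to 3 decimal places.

0.196

X ~ Binomial(n=8, p=0.76).
P(X=5) = C(8,5) · p^5 · (1−p)^3
= 56 · 0.25355 · 0.013824 = 0.19629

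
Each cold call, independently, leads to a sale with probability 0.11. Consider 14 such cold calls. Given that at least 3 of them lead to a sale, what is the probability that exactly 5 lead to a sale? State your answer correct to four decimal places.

0.0583

X ~ Binomial(14, 0.11). Want P(X=5 | X≥3) = P(X=5) / P(X≥3).
P(X=5) = C(14,5)·0.11^5·0.89^9 = 0.011296
P(X≥3) = 1 − 0.195641 − 0.338525 − 0.271961 = 0.193873
Ratio = 0.011296 / 0.193873 = 0.058267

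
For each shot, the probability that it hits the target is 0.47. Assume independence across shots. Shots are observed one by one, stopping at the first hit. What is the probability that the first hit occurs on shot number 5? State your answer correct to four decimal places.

Geometric (trials to first success), p = 0.47.
P(Y = 5) = (1−p)^4 · p = 0.078905 · 0.47 = 0.037085

0.0371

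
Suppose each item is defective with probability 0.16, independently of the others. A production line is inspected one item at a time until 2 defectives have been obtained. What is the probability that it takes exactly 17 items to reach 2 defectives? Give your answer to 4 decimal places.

Y = trial on which the second success occurs; negative binomial, r=2, p=0.16.
P(Y=17) = C(16,1) · p^2 · (1−p)^15
= 16 · 0.0256 · 0.073146 = 0.029961

0.0300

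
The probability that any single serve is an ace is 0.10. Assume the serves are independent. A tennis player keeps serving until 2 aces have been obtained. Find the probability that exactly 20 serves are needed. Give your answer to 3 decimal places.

0.029

Y = trial on which the second success occurs; negative binomial, r=2, p=0.10.
P(Y=20) = C(19,1) · p^2 · (1−p)^18
= 19 · 0.01 · 0.15009 = 0.02852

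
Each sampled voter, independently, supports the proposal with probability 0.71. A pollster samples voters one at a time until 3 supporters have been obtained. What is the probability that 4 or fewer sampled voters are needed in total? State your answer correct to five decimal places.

0.66929

Finishing within 4 sampled voters ⇔ at least 3 successes in the first 4. With X ~ Binomial(4, 0.71), P(Y ≤ 4) = 1 − P(X ≤ 2).
  k=0: C(4,0)·0.71^0·0.29^4 = 0.0070728
  k=1: C(4,1)·0.71^1·0.29^3 = 0.0692648
  k=2: C(4,2)·0.71^2·0.29^2 = 0.2543689
1 − 0.3307064 = 0.6692936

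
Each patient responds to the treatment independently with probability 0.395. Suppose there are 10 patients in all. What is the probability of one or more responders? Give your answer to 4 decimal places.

P(at least one) = 1 − P(none) = 1 − (1 − 0.395)^10
= 1 − 0.006570 = 0.993430

0.9934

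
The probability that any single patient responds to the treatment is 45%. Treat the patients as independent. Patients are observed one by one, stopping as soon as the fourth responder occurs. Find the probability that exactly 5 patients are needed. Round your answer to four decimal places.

0.0902

Y = trial on which the fourth success occurs; negative binomial, r=4, p=0.45.
P(Y=5) = C(4,3) · p^4 · (1−p)^1
= 4 · 0.041006 · 0.55 = 0.090214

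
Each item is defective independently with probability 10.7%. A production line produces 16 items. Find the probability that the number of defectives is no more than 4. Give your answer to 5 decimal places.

0.97772

X ~ Binomial(16, 0.107); P(X ≤ 4) = Σ C(16,k) p^k (1−p)^(16−k) over k:
  k=0: C(16,0)·0.107^0·0.893^16 = 0.1635398
  k=1: C(16,1)·0.107^1·0.893^15 = 0.3135275
  k=2: C(16,2)·0.107^2·0.893^14 = 0.2817534
  k=3: C(16,3)·0.107^3·0.893^13 = 0.1575463
  k=4: C(16,4)·0.107^4·0.893^12 = 0.0613513
Total = 0.9777184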